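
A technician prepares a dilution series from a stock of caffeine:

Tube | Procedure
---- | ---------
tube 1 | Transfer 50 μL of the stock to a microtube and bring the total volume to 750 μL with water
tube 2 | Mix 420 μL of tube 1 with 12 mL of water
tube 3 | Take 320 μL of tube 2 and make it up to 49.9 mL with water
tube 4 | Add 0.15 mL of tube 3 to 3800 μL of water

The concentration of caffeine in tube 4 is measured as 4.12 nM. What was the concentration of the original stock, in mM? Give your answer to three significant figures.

Step 1: 50 μL brought to 750 μL → factor 750/50 = 15
Step 2: 420 μL + 12 mL = 12420 μL total → factor 12420/420 = 29.571
Step 3: 320 μL brought to 49.9 mL → factor 49900/320 = 155.94
Step 4: 0.15 mL + 3800 μL = 3.95 mL total → factor 3.95/0.15 = 26.333
Overall dilution factor = 15 × 29.571 × 155.94 × 26.333 = 1.8215 × 10^6
Stock = 4.12 nM × 1.8215 × 10^6 = 7.504 × 10^6 nM = 7.50 mM

7.50 mM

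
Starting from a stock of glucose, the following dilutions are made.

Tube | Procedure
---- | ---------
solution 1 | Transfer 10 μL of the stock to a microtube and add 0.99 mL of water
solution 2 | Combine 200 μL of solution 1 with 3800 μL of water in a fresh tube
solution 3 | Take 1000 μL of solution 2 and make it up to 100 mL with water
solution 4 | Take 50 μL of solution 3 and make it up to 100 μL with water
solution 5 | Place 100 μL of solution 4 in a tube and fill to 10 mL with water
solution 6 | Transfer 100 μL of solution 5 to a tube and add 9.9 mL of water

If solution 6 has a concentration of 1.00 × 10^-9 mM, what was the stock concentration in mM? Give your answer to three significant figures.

4.00 mM

Step 1: 10 μL + 0.99 mL = 1000 μL total → factor 1000/10 = 100
Step 2: 200 μL + 3800 μL = 4000 μL total → factor 4000/200 = 20
Step 3: 1000 μL brought to 100 mL → factor 1 × 10^5/1000 = 100
Step 4: 50 μL brought to 100 μL → factor 100/50 = 2
Step 5: 100 μL brought to 10 mL → factor 10000/100 = 100
Step 6: 100 μL + 9.9 mL = 10000 μL total → factor 10000/100 = 100
Overall dilution factor = 100 × 20 × 100 × 2 × 100 × 100 = 4 × 10^9
Stock = 1.00 × 10^-9 mM × 4 × 10^9 = 4.00 mM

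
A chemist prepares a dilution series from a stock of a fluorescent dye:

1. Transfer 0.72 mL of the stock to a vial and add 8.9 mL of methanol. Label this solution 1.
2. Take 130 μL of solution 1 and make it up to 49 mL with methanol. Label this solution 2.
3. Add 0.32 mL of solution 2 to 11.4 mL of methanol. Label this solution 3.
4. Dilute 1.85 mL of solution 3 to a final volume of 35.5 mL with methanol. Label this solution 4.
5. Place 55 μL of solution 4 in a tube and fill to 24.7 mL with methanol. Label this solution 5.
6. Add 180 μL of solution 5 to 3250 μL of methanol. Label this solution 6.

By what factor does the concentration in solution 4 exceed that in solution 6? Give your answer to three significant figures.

Step 1: 0.72 mL + 8.9 mL = 9.62 mL total → factor 9.62/0.72 = 13.361
Step 2: 130 μL brought to 49 mL → factor 49000/130 = 376.92
Step 3: 0.32 mL + 11.4 mL = 11.72 mL total → factor 11.72/0.32 = 36.625
Step 4: 1.85 mL brought to 35.5 mL → factor 35.5/1.85 = 19.189
Step 5: 55 μL brought to 24.7 mL → factor 24700/55 = 449.09
Step 6: 180 μL + 3250 μL = 3430 μL total → factor 3430/180 = 19.056
Dilution factor to solution 4 = 3.5394 × 10^6; to solution 6 = 3.0289 × 10^10
[solution 4]/[solution 6] = (factor to solution 6)/(factor to solution 4) = 3.0289 × 10^10/3.5394 × 10^6 = 8.56 × 10^3

8.56 × 10^3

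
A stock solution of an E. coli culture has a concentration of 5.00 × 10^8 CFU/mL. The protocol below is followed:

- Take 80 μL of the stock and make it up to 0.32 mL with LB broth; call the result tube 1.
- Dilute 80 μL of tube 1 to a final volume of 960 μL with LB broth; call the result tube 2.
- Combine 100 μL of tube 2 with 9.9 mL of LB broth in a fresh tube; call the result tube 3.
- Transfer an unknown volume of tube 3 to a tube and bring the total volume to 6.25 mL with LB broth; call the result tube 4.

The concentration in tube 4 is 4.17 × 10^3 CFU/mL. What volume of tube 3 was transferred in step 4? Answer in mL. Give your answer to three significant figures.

0.250 mL

Step 1: 80 μL brought to 0.32 mL → factor 320/80 = 4
Step 2: 80 μL brought to 960 μL → factor 960/80 = 12
Step 3: 100 μL + 9.9 mL = 10000 μL total → factor 10000/100 = 100
Step 4: v brought to 6.25 mL → factor = 6.25 mL/v
Product of known-step factors = 4800
Overall factor = 5.00 × 10^8 CFU/mL / (4.17 × 10^3 CFU/mL) = 1.199 × 10^5
Step-4 factor = 1.199 × 10^5 / 4800 = 24.98
v = 6.25 mL / 24.98 = 0.250 mL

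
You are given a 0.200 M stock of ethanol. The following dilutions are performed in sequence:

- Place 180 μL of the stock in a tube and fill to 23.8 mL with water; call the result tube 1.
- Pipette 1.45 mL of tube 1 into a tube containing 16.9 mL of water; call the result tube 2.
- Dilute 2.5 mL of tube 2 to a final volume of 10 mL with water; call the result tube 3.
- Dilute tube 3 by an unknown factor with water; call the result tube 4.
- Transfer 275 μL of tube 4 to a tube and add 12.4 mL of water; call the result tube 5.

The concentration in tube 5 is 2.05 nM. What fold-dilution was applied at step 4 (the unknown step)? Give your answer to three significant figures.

Step 1: 180 μL brought to 23.8 mL → factor 23800/180 = 132.22
Step 2: 1.45 mL + 16.9 mL = 18.35 mL total → factor 18.35/1.45 = 12.655
Step 3: 2.5 mL brought to 10 mL → factor 10/2.5 = 4
Step 4: unknown factor x
Step 5: 275 μL + 12.4 mL = 12675 μL total → factor 12675/275 = 46.091
Product of known-step factors = 3.0849 × 10^5
Overall factor = 0.200 M / (2.05 nM) = 9.7561 × 10^7
x = 9.7561 × 10^7 / 3.0849 × 10^5 = 316

316-fold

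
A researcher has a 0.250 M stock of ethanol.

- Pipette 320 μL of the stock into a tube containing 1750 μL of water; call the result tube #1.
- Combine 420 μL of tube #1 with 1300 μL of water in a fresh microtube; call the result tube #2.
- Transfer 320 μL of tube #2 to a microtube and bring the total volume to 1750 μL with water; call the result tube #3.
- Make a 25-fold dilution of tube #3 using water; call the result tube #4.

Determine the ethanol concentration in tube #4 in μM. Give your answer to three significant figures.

69.0 μM

Step 1: 320 μL + 1750 μL = 2070 μL total → factor 2070/320 = 6.4688
Step 2: 420 μL + 1300 μL = 1720 μL total → factor 1720/420 = 4.0952
Step 3: 320 μL brought to 1750 μL → factor 1750/320 = 5.4688
Step 4: 25-fold → factor 25
Overall dilution factor = 6.4688 × 4.0952 × 5.4688 × 25 = 3621.8
Final = 0.250 M / 3621.8 = 6.903 × 10^-5 M = 69.0 μM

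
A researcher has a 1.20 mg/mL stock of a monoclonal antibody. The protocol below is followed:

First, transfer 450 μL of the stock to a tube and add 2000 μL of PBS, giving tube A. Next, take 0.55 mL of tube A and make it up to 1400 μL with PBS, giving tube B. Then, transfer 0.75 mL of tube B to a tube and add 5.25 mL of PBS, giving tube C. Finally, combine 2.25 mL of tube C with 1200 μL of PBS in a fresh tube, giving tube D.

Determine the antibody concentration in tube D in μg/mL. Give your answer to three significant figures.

Step 1: 450 μL + 2000 μL = 2450 μL total → factor 2450/450 = 5.4444
Step 2: 0.55 mL brought to 1400 μL → factor 1.4/0.55 = 2.5455
Step 3: 0.75 mL + 5.25 mL = 6 mL total → factor 6/0.75 = 8
Step 4: 2.25 mL + 1200 μL = 3.45 mL total → factor 3.45/2.25 = 1.5333
Overall dilution factor = 5.4444 × 2.5455 × 8 × 1.5333 = 170
Final = 1.20 mg/mL / 170 = 0.007059 mg/mL = 7.06 μg/mL

7.06 μg/mL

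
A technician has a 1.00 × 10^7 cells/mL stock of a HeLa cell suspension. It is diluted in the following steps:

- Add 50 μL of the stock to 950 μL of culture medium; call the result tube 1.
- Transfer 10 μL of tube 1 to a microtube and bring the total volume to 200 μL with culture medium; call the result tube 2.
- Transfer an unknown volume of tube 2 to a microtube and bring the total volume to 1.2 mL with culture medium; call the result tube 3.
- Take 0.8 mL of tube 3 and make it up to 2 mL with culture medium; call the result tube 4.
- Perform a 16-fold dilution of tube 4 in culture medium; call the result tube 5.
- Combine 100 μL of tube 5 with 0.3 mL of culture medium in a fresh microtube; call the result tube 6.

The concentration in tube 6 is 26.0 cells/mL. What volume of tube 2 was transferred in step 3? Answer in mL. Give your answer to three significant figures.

0.200 mL

Step 1: 50 μL + 950 μL = 1000 μL total → factor 1000/50 = 20
Step 2: 10 μL brought to 200 μL → factor 200/10 = 20
Step 3: v brought to 1.2 mL → factor = 1.2 mL/v
Step 4: 0.8 mL brought to 2 mL → factor 2/0.8 = 2.5
Step 5: 16-fold → factor 16
Step 6: 100 μL + 0.3 mL = 400 μL total → factor 400/100 = 4
Product of known-step factors = 64000
Overall factor = 1.00 × 10^7 cells/mL / (26.0 cells/mL) = 3.8462 × 10^5
Step-3 factor = 3.8462 × 10^5 / 64000 = 6.0096
v = 1.2 mL / 6.0096 = 0.200 mL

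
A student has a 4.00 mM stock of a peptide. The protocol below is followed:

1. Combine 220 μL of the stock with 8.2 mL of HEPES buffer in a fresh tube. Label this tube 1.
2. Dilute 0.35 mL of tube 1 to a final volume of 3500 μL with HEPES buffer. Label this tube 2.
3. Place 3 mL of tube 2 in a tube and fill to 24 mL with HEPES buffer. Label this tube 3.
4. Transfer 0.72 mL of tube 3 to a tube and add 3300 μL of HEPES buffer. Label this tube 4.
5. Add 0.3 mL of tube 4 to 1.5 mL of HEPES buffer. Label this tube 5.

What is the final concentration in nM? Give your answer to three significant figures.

39.0 nM

Step 1: 220 μL + 8.2 mL = 8420 μL total → factor 8420/220 = 38.273
Step 2: 0.35 mL brought to 3500 μL → factor 3.5/0.35 = 10
Step 3: 3 mL brought to 24 mL → factor 24/3 = 8
Step 4: 0.72 mL + 3300 μL = 4.02 mL total → factor 4.02/0.72 = 5.5833
Step 5: 0.3 mL + 1.5 mL = 1.8 mL total → factor 1.8/0.3 = 6
Overall dilution factor = 38.273 × 10 × 8 × 5.5833 × 6 = 1.0257 × 10^5
Final = 4.00 mM / 1.0257 × 10^5 = 3.900 × 10^-5 mM = 39.0 nM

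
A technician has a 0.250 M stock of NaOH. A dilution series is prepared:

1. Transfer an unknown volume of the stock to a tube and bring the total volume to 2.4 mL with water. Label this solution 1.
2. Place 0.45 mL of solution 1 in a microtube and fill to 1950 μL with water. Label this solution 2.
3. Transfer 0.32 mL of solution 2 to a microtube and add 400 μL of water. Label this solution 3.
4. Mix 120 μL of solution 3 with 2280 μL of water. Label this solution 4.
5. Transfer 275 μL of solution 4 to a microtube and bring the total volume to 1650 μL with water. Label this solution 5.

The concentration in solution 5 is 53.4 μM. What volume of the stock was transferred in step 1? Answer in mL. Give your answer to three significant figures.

0.600 mL

Step 1: v brought to 2.4 mL → factor = 2.4 mL/v
Step 2: 0.45 mL brought to 1950 μL → factor 1.95/0.45 = 4.3333
Step 3: 0.32 mL + 400 μL = 0.72 mL total → factor 0.72/0.32 = 2.25
Step 4: 120 μL + 2280 μL = 2400 μL total → factor 2400/120 = 20
Step 5: 275 μL brought to 1650 μL → factor 1650/275 = 6
Product of known-step factors = 1170
Overall factor = 0.250 M / (53.4 μM) = 4681.6
Step-1 factor = 4681.6 / 1170 = 4.0014
v = 2.4 mL / 4.0014 = 0.600 mL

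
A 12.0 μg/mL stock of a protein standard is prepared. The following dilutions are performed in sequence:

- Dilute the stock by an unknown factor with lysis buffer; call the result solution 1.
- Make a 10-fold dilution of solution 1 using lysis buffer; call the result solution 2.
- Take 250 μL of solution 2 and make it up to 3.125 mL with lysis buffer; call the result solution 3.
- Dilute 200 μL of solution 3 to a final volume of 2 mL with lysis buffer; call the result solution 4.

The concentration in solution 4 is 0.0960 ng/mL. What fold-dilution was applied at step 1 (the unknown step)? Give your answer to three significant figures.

Step 1: unknown factor x
Step 2: 10-fold → factor 10
Step 3: 250 μL brought to 3.125 mL → factor 3125/250 = 12.5
Step 4: 200 μL brought to 2 mL → factor 2000/200 = 10
Product of known-step factors = 1250
Overall factor = 12.0 μg/mL / (0.0960 ng/mL) = 1.25 × 10^5
x = 1.25 × 10^5 / 1250 = 100

100-fold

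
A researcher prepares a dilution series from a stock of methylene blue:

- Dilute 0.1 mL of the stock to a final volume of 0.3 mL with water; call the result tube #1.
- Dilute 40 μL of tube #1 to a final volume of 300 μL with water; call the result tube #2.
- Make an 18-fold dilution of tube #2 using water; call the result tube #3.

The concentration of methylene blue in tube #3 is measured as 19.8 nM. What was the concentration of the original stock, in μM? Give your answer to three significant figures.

8.02 μM

Step 1: 0.1 mL brought to 0.3 mL → factor 0.3/0.1 = 3
Step 2: 40 μL brought to 300 μL → factor 300/40 = 7.5
Step 3: 18-fold → factor 18
Overall dilution factor = 3 × 7.5 × 18 = 405
Stock = 19.8 nM × 405 = 8019 nM = 8.02 μM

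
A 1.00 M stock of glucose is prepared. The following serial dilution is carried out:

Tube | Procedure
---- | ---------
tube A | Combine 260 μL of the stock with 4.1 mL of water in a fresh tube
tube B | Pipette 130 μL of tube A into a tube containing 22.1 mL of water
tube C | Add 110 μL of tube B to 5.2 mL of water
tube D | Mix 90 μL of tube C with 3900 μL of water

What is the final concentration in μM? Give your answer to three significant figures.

0.163 μM

Step 1: 260 μL + 4.1 mL = 4360 μL total → factor 4360/260 = 16.769
Step 2: 130 μL + 22.1 mL = 22230 μL total → factor 22230/130 = 171
Step 3: 110 μL + 5.2 mL = 5310 μL total → factor 5310/110 = 48.273
Step 4: 90 μL + 3900 μL = 3990 μL total → factor 3990/90 = 44.333
Overall dilution factor = 16.769 × 171 × 48.273 × 44.333 = 6.1368 × 10^6
Final = 1.00 M / 6.1368 × 10^6 = 1.630 × 10^-7 M = 0.163 μM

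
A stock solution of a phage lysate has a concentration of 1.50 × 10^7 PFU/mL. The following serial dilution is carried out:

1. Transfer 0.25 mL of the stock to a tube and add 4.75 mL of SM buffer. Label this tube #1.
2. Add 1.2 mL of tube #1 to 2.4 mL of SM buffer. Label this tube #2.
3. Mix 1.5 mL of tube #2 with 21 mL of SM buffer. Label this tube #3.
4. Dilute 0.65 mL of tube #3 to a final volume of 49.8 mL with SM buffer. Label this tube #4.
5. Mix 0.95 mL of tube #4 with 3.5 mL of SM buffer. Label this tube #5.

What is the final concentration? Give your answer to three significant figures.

Step 1: 0.25 mL + 4.75 mL = 5 mL total → factor 5/0.25 = 20
Step 2: 1.2 mL + 2.4 mL = 3.6 mL total → factor 3.6/1.2 = 3
Step 3: 1.5 mL + 21 mL = 22.5 mL total → factor 22.5/1.5 = 15
Step 4: 0.65 mL brought to 49.8 mL → factor 49.8/0.65 = 76.615
Step 5: 0.95 mL + 3.5 mL = 4.45 mL total → factor 4.45/0.95 = 4.6842
Overall dilution factor = 20 × 3 × 15 × 76.615 × 4.6842 = 3.2299 × 10^5
Final = 1.50 × 10^7 PFU/mL / 3.2299 × 10^5 = 46.4 PFU/mL

46.4 PFU/mL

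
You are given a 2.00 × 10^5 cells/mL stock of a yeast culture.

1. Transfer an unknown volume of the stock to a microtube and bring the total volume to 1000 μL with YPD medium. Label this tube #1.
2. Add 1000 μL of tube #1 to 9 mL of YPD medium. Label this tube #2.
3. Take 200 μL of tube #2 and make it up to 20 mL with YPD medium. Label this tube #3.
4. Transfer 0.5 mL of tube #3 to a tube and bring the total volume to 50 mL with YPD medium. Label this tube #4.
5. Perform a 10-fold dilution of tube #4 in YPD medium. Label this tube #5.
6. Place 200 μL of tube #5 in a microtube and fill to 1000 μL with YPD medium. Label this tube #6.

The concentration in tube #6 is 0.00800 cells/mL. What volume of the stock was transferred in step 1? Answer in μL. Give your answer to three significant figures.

200 μL

Step 1: v brought to 1000 μL → factor = 1000 μL/v
Step 2: 1000 μL + 9 mL = 10000 μL total → factor 10000/1000 = 10
Step 3: 200 μL brought to 20 mL → factor 20000/200 = 100
Step 4: 0.5 mL brought to 50 mL → factor 50/0.5 = 100
Step 5: 10-fold → factor 10
Step 6: 200 μL brought to 1000 μL → factor 1000/200 = 5
Product of known-step factors = 5 × 10^6
Overall factor = 2.00 × 10^5 cells/mL / (0.00800 cells/mL) = 2.5 × 10^7
Step-1 factor = 2.5 × 10^7 / 5 × 10^6 = 5
v = 1000 μL / 5 = 200 μL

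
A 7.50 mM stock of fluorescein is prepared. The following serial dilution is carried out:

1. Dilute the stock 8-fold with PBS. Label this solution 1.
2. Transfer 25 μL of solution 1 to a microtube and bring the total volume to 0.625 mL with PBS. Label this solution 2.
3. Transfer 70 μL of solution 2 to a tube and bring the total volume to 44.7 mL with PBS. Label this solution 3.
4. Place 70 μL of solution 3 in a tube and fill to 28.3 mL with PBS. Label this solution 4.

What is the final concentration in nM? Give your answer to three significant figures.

Step 1: 8-fold → factor 8
Step 2: 25 μL brought to 0.625 mL → factor 625/25 = 25
Step 3: 70 μL brought to 44.7 mL → factor 44700/70 = 638.57
Step 4: 70 μL brought to 28.3 mL → factor 28300/70 = 404.29
Overall dilution factor = 8 × 25 × 638.57 × 404.29 = 5.1633 × 10^7
Final = 7.50 mM / 5.1633 × 10^7 = 1.453 × 10^-7 mM = 0.145 nM

0.145 nM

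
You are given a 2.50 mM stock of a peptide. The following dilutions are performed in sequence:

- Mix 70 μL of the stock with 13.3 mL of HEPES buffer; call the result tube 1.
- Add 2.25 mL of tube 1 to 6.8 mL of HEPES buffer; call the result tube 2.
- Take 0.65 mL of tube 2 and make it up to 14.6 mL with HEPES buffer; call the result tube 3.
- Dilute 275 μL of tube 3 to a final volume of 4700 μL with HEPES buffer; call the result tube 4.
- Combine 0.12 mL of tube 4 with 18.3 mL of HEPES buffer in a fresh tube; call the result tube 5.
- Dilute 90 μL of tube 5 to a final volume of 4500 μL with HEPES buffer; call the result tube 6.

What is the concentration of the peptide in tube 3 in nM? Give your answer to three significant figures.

Step 1: 70 μL + 13.3 mL = 13370 μL total → factor 13370/70 = 191
Step 2: 2.25 mL + 6.8 mL = 9.05 mL total → factor 9.05/2.25 = 4.0222
Step 3: 0.65 mL brought to 14.6 mL → factor 14.6/0.65 = 22.462
Dilution factor through tube 3 = 191 × 4.0222 × 22.462 = 17256
[tube 3] = 2.50 mM / 17256 = 0.0001449 mM = 145 nM

145 nM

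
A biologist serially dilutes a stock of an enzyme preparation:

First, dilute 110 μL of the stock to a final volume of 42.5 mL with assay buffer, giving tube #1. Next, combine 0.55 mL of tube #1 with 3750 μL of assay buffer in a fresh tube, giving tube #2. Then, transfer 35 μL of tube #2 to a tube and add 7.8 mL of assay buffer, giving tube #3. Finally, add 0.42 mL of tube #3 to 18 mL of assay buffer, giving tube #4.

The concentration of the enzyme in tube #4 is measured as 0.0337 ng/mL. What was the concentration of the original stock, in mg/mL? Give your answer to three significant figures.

0.999 mg/mL

Step 1: 110 μL brought to 42.5 mL → factor 42500/110 = 386.36
Step 2: 0.55 mL + 3750 μL = 4.3 mL total → factor 4.3/0.55 = 7.8182
Step 3: 35 μL + 7.8 mL = 7835 μL total → factor 7835/35 = 223.86
Step 4: 0.42 mL + 18 mL = 18.42 mL total → factor 18.42/0.42 = 43.857
Overall dilution factor = 386.36 × 7.8182 × 223.86 × 43.857 = 2.9656 × 10^7
Stock = 0.0337 ng/mL × 2.9656 × 10^7 = 9.994 × 10^5 ng/mL = 0.999 mg/mL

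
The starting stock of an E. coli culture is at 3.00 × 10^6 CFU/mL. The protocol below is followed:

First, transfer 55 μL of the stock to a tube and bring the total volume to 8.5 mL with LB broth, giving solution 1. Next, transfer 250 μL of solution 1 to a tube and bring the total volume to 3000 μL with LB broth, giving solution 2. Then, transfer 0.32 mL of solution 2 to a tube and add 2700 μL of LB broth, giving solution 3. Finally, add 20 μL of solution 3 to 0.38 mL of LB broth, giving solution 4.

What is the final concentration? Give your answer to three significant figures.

8.57 CFU/mL

Step 1: 55 μL brought to 8.5 mL → factor 8500/55 = 154.55
Step 2: 250 μL brought to 3000 μL → factor 3000/250 = 12
Step 3: 0.32 mL + 2700 μL = 3.02 mL total → factor 3.02/0.32 = 9.4375
Step 4: 20 μL + 0.38 mL = 400 μL total → factor 400/20 = 20
Overall dilution factor = 154.55 × 12 × 9.4375 × 20 = 3.5005 × 10^5
Final = 3.00 × 10^6 CFU/mL / 3.5005 × 10^5 = 8.57 CFU/mL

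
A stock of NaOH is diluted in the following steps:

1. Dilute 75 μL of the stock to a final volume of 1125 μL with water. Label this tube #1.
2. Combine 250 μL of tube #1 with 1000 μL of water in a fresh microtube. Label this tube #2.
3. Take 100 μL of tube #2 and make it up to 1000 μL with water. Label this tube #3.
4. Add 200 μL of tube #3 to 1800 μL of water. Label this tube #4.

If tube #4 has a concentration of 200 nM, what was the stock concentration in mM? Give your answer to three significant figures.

Step 1: 75 μL brought to 1125 μL → factor 1125/75 = 15
Step 2: 250 μL + 1000 μL = 1250 μL total → factor 1250/250 = 5
Step 3: 100 μL brought to 1000 μL → factor 1000/100 = 10
Step 4: 200 μL + 1800 μL = 2000 μL total → factor 2000/200 = 10
Overall dilution factor = 15 × 5 × 10 × 10 = 7500
Stock = 200 nM × 7500 = 1.500 × 10^6 nM = 1.50 mM

1.50 mM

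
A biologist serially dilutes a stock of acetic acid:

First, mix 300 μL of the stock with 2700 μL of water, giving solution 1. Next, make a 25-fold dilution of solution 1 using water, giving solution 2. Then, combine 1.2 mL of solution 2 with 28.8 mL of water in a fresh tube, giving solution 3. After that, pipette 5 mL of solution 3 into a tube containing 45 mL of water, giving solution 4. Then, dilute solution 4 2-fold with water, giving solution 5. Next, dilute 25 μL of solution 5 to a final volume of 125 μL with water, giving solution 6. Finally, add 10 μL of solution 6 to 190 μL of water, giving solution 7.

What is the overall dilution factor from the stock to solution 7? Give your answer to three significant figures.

Step 1: 300 μL + 2700 μL = 3000 μL total → factor 3000/300 = 10
Step 2: 25-fold → factor 25
Step 3: 1.2 mL + 28.8 mL = 30 mL total → factor 30/1.2 = 25
Step 4: 5 mL + 45 mL = 50 mL total → factor 50/5 = 10
Step 5: 2-fold → factor 2
Step 6: 25 μL brought to 125 μL → factor 125/25 = 5
Step 7: 10 μL + 190 μL = 200 μL total → factor 200/10 = 20
Overall dilution factor = 10 × 25 × 25 × 10 × 2 × 5 × 20 = 1.25 × 10^7

1.25 × 10^7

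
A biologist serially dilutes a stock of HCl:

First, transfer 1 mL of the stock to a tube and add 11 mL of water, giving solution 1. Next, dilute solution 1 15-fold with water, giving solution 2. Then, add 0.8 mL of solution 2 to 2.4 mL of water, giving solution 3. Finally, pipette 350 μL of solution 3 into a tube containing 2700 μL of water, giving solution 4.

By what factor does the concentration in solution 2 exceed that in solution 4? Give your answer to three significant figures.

34.9

Step 1: 1 mL + 11 mL = 12 mL total → factor 12/1 = 12
Step 2: 15-fold → factor 15
Step 3: 0.8 mL + 2.4 mL = 3.2 mL total → factor 3.2/0.8 = 4
Step 4: 350 μL + 2700 μL = 3050 μL total → factor 3050/350 = 8.7143
Dilution factor to solution 2 = 180; to solution 4 = 6274.3
[solution 2]/[solution 4] = (factor to solution 4)/(factor to solution 2) = 6274.3/180 = 34.9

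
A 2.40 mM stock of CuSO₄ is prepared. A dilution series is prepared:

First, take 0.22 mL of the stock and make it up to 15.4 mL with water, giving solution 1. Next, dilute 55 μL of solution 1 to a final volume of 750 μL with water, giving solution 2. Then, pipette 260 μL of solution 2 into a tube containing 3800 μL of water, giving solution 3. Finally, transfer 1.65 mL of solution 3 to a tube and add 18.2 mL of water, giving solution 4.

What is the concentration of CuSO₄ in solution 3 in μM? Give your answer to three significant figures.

Step 1: 0.22 mL brought to 15.4 mL → factor 15.4/0.22 = 70
Step 2: 55 μL brought to 750 μL → factor 750/55 = 13.636
Step 3: 260 μL + 3800 μL = 4060 μL total → factor 4060/260 = 15.615
Dilution factor through solution 3 = 70 × 13.636 × 15.615 = 14906
[solution 3] = 2.40 mM / 14906 = 0.0001610 mM = 0.161 μM

0.161 μM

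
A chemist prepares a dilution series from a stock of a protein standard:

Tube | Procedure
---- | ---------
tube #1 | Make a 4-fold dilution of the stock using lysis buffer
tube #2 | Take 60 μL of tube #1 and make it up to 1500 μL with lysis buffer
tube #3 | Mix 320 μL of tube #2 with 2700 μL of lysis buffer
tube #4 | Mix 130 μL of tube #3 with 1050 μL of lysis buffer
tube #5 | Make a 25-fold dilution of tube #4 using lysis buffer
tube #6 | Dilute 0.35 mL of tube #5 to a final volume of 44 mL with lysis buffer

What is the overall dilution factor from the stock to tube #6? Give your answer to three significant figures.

Step 1: 4-fold → factor 4
Step 2: 60 μL brought to 1500 μL → factor 1500/60 = 25
Step 3: 320 μL + 2700 μL = 3020 μL total → factor 3020/320 = 9.4375
Step 4: 130 μL + 1050 μL = 1180 μL total → factor 1180/130 = 9.0769
Step 5: 25-fold → factor 25
Step 6: 0.35 mL brought to 44 mL → factor 44/0.35 = 125.71
Overall dilution factor = 4 × 25 × 9.4375 × 9.0769 × 25 × 125.71 = 2.6923 × 10^7

2.69 × 10^7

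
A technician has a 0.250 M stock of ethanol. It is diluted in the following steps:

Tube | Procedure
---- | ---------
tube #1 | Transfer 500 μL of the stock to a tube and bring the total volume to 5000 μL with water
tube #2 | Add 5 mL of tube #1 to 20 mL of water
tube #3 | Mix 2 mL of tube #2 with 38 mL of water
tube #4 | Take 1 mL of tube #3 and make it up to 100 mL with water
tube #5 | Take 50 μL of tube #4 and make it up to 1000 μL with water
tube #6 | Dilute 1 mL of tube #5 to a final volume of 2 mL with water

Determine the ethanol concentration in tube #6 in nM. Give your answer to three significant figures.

62.5 nM

Step 1: 500 μL brought to 5000 μL → factor 5000/500 = 10
Step 2: 5 mL + 20 mL = 25 mL total → factor 25/5 = 5
Step 3: 2 mL + 38 mL = 40 mL total → factor 40/2 = 20
Step 4: 1 mL brought to 100 mL → factor 100/1 = 100
Step 5: 50 μL brought to 1000 μL → factor 1000/50 = 20
Step 6: 1 mL brought to 2 mL → factor 2/1 = 2
Overall dilution factor = 10 × 5 × 20 × 100 × 20 × 2 = 4 × 10^6
Final = 0.250 M / 4 × 10^6 = 6.250 × 10^-8 M = 62.5 nM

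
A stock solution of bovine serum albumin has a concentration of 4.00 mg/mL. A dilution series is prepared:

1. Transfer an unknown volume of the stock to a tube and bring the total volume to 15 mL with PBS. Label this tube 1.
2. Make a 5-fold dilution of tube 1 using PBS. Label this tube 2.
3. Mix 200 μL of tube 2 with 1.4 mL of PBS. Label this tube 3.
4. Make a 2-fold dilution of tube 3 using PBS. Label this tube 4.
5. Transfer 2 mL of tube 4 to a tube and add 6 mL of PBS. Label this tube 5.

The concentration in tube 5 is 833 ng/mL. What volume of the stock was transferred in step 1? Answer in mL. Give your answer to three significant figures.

Step 1: v brought to 15 mL → factor = 15 mL/v
Step 2: 5-fold → factor 5
Step 3: 200 μL + 1.4 mL = 1600 μL total → factor 1600/200 = 8
Step 4: 2-fold → factor 2
Step 5: 2 mL + 6 mL = 8 mL total → factor 8/2 = 4
Product of known-step factors = 320
Overall factor = 4.00 mg/mL / (833 ng/mL) = 4801.9
Step-1 factor = 4801.9 / 320 = 15.006
v = 15 mL / 15.006 = 1.00 mL

1.00 mL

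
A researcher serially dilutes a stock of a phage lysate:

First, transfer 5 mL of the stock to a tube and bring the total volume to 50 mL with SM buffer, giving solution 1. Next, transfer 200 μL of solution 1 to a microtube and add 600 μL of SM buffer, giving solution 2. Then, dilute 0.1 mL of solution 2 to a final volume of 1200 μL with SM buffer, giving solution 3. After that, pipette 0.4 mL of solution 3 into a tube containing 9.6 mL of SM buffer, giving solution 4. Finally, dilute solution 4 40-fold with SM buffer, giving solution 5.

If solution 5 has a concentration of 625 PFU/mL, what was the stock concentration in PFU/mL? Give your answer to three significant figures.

3.00 × 10^8 PFU/mL

Step 1: 5 mL brought to 50 mL → factor 50/5 = 10
Step 2: 200 μL + 600 μL = 800 μL total → factor 800/200 = 4
Step 3: 0.1 mL brought to 1200 μL → factor 1.2/0.1 = 12
Step 4: 0.4 mL + 9.6 mL = 10 mL total → factor 10/0.4 = 25
Step 5: 40-fold → factor 40
Overall dilution factor = 10 × 4 × 12 × 25 × 40 = 4.8 × 10^5
Stock = 625 PFU/mL × 4.8 × 10^5 = 3.00 × 10^8 PFU/mL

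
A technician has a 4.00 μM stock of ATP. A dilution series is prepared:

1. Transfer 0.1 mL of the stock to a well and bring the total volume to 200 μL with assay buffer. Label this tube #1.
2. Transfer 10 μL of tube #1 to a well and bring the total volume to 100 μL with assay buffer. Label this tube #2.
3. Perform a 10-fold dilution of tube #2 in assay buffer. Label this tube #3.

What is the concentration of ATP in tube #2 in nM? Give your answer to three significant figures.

Step 1: 0.1 mL brought to 200 μL → factor 0.2/0.1 = 2
Step 2: 10 μL brought to 100 μL → factor 100/10 = 10
Dilution factor through tube #2 = 2 × 10 = 20
[tube #2] = 4.00 μM / 20 = 0.2000 μM = 200 nM

200 nM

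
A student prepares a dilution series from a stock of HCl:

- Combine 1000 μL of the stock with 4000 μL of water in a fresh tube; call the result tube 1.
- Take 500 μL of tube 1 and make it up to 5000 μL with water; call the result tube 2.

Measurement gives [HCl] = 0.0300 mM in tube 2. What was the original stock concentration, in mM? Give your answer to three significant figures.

Step 1: 1000 μL + 4000 μL = 5000 μL total → factor 5000/1000 = 5
Step 2: 500 μL brought to 5000 μL → factor 5000/500 = 10
Overall dilution factor = 5 × 10 = 50
Stock = 0.0300 mM × 50 = 1.50 mM

1.50 mM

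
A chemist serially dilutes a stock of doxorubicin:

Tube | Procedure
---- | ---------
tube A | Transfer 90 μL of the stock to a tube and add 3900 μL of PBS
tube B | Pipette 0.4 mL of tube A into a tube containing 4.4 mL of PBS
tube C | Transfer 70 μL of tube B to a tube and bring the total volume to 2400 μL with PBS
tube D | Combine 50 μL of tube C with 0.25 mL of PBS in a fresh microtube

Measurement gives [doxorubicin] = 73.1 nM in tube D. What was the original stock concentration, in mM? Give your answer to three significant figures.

Step 1: 90 μL + 3900 μL = 3990 μL total → factor 3990/90 = 44.333
Step 2: 0.4 mL + 4.4 mL = 4.8 mL total → factor 4.8/0.4 = 12
Step 3: 70 μL brought to 2400 μL → factor 2400/70 = 34.286
Step 4: 50 μL + 0.25 mL = 300 μL total → factor 300/50 = 6
Overall dilution factor = 44.333 × 12 × 34.286 × 6 = 1.0944 × 10^5
Stock = 73.1 nM × 1.0944 × 10^5 = 8.000 × 10^6 nM = 8.00 mM

8.00 mM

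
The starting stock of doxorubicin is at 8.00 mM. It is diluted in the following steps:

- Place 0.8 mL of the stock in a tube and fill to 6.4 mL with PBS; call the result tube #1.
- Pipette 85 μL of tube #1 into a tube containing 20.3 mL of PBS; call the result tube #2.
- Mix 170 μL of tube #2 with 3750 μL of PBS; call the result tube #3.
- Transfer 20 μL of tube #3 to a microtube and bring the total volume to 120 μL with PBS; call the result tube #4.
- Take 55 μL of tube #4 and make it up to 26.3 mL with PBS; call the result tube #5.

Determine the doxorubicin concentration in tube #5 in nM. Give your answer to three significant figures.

Step 1: 0.8 mL brought to 6.4 mL → factor 6.4/0.8 = 8
Step 2: 85 μL + 20.3 mL = 20385 μL total → factor 20385/85 = 239.82
Step 3: 170 μL + 3750 μL = 3920 μL total → factor 3920/170 = 23.059
Step 4: 20 μL brought to 120 μL → factor 120/20 = 6
Step 5: 55 μL brought to 26.3 mL → factor 26300/55 = 478.18
Overall dilution factor = 8 × 239.82 × 23.059 × 6 × 478.18 = 1.2693 × 10^8
Final = 8.00 mM / 1.2693 × 10^8 = 6.303 × 10^-8 mM = 0.0630 nM

0.0630 nM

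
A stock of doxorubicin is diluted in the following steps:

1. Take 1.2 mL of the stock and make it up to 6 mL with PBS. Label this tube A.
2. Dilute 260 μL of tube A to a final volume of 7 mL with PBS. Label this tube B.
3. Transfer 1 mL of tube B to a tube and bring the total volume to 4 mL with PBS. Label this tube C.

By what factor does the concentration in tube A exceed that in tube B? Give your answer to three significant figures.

26.9

Step 1: 1.2 mL brought to 6 mL → factor 6/1.2 = 5
Step 2: 260 μL brought to 7 mL → factor 7000/260 = 26.923
Dilution factor to tube A = 5; to tube B = 134.62
[tube A]/[tube B] = (factor to tube B)/(factor to tube A) = 134.62/5 = 26.9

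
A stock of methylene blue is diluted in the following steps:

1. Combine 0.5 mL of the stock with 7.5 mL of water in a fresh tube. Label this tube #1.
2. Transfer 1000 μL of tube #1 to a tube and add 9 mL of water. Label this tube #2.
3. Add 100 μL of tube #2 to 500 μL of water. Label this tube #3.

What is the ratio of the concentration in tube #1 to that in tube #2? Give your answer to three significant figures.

10.0

Step 1: 0.5 mL + 7.5 mL = 8 mL total → factor 8/0.5 = 16
Step 2: 1000 μL + 9 mL = 10000 μL total → factor 10000/1000 = 10
Dilution factor to tube #1 = 16; to tube #2 = 160
[tube #1]/[tube #2] = (factor to tube #2)/(factor to tube #1) = 160/16 = 10.0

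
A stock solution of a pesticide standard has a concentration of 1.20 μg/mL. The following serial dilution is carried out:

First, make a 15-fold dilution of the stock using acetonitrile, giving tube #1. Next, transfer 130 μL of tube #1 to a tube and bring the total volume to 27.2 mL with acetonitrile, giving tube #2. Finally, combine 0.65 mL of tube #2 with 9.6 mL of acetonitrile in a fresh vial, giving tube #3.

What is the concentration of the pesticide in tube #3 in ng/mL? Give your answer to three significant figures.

0.0242 ng/mL

Step 1: 15-fold → factor 15
Step 2: 130 μL brought to 27.2 mL → factor 27200/130 = 209.23
Step 3: 0.65 mL + 9.6 mL = 10.25 mL total → factor 10.25/0.65 = 15.769
Overall dilution factor = 15 × 209.23 × 15.769 = 49491
Final = 1.20 μg/mL / 49491 = 2.425 × 10^-5 μg/mL = 0.0242 ng/mL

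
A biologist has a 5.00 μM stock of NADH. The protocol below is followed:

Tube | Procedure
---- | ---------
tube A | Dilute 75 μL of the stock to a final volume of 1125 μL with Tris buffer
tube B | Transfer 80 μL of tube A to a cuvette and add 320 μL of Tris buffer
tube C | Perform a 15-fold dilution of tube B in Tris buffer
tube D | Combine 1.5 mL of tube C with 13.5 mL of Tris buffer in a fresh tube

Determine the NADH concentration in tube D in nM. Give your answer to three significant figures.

0.444 nM

Step 1: 75 μL brought to 1125 μL → factor 1125/75 = 15
Step 2: 80 μL + 320 μL = 400 μL total → factor 400/80 = 5
Step 3: 15-fold → factor 15
Step 4: 1.5 mL + 13.5 mL = 15 mL total → factor 15/1.5 = 10
Overall dilution factor = 15 × 5 × 15 × 10 = 11250
Final = 5.00 μM / 11250 = 0.0004444 μM = 0.444 nM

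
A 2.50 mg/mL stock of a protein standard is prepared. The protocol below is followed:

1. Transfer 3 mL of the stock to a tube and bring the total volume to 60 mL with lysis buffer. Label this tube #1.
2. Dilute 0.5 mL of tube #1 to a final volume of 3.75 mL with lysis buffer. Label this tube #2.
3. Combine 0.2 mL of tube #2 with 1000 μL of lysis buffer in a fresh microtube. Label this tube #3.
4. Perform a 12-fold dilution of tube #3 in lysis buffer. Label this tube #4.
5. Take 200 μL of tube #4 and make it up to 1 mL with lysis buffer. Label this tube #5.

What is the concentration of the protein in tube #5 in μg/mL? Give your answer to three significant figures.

Step 1: 3 mL brought to 60 mL → factor 60/3 = 20
Step 2: 0.5 mL brought to 3.75 mL → factor 3.75/0.5 = 7.5
Step 3: 0.2 mL + 1000 μL = 1.2 mL total → factor 1.2/0.2 = 6
Step 4: 12-fold → factor 12
Step 5: 200 μL brought to 1 mL → factor 1000/200 = 5
Overall dilution factor = 20 × 7.5 × 6 × 12 × 5 = 54000
Final = 2.50 mg/mL / 54000 = 4.630 × 10^-5 mg/mL = 0.0463 μg/mL

0.0463 μg/mL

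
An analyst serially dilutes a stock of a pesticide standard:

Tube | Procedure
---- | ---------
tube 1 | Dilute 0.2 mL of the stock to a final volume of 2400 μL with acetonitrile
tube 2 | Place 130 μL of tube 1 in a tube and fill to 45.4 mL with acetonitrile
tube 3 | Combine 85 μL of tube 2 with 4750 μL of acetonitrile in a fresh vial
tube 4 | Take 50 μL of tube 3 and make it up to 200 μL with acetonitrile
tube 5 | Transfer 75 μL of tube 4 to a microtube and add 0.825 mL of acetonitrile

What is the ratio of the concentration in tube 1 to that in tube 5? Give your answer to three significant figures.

9.54 × 10^5

Step 1: 0.2 mL brought to 2400 μL → factor 2.4/0.2 = 12
Step 2: 130 μL brought to 45.4 mL → factor 45400/130 = 349.23
Step 3: 85 μL + 4750 μL = 4835 μL total → factor 4835/85 = 56.882
Step 4: 50 μL brought to 200 μL → factor 200/50 = 4
Step 5: 75 μL + 0.825 mL = 900 μL total → factor 900/75 = 12
Dilution factor to tube 1 = 12; to tube 5 = 1.1442 × 10^7
[tube 1]/[tube 5] = (factor to tube 5)/(factor to tube 1) = 1.1442 × 10^7/12 = 9.54 × 10^5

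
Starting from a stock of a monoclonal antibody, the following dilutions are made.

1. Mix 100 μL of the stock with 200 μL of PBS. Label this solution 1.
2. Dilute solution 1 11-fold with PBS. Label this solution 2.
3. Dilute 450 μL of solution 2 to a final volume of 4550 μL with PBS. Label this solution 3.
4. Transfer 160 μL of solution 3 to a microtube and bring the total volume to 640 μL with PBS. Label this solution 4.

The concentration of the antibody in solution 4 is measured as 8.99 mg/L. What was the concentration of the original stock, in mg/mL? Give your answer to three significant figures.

Step 1: 100 μL + 200 μL = 300 μL total → factor 300/100 = 3
Step 2: 11-fold → factor 11
Step 3: 450 μL brought to 4550 μL → factor 4550/450 = 10.111
Step 4: 160 μL brought to 640 μL → factor 640/160 = 4
Overall dilution factor = 3 × 11 × 10.111 × 4 = 1334.7
Stock = 8.99 mg/L × 1334.7 = 1.200 × 10^4 mg/L = 12.0 mg/mL

12.0 mg/mL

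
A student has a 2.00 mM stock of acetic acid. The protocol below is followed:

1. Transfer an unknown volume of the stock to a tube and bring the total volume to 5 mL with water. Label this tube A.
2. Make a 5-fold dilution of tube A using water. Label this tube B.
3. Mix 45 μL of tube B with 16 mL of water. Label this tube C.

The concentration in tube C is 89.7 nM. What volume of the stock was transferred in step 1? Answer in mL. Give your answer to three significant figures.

0.400 mL

Step 1: v brought to 5 mL → factor = 5 mL/v
Step 2: 5-fold → factor 5
Step 3: 45 μL + 16 mL = 16045 μL total → factor 16045/45 = 356.56
Product of known-step factors = 1782.8
Overall factor = 2.00 mM / (89.7 nM) = 22297
Step-1 factor = 22297 / 1782.8 = 12.507
v = 5 mL / 12.507 = 0.400 mL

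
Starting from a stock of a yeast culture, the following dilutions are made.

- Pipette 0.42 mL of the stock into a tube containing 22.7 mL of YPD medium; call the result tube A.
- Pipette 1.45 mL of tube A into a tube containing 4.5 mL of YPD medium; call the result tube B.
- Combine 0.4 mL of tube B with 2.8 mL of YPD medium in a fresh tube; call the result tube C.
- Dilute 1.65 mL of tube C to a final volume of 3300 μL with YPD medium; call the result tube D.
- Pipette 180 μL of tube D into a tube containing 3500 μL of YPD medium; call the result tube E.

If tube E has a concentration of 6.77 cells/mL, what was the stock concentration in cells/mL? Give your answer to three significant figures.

Step 1: 0.42 mL + 22.7 mL = 23.12 mL total → factor 23.12/0.42 = 55.048
Step 2: 1.45 mL + 4.5 mL = 5.95 mL total → factor 5.95/1.45 = 4.1034
Step 3: 0.4 mL + 2.8 mL = 3.2 mL total → factor 3.2/0.4 = 8
Step 4: 1.65 mL brought to 3300 μL → factor 3.3/1.65 = 2
Step 5: 180 μL + 3500 μL = 3680 μL total → factor 3680/180 = 20.444
Overall dilution factor = 55.048 × 4.1034 × 8 × 2 × 20.444 = 73890
Stock = 6.77 cells/mL × 73890 = 5.00 × 10^5 cells/mL

5.00 × 10^5 cells/mL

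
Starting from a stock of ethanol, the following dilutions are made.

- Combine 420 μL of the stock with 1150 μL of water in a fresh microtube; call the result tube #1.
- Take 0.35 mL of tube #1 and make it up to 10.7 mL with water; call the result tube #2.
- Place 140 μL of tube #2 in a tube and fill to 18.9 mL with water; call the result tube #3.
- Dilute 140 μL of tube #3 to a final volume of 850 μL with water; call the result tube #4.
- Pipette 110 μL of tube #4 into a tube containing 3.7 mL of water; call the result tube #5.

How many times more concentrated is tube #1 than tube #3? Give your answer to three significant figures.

4.13 × 10^3

Step 1: 420 μL + 1150 μL = 1570 μL total → factor 1570/420 = 3.7381
Step 2: 0.35 mL brought to 10.7 mL → factor 10.7/0.35 = 30.571
Step 3: 140 μL brought to 18.9 mL → factor 18900/140 = 135
Dilution factor to tube #1 = 3.7381; to tube #3 = 15428
[tube #1]/[tube #3] = (factor to tube #3)/(factor to tube #1) = 15428/3.7381 = 4.13 × 10^3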